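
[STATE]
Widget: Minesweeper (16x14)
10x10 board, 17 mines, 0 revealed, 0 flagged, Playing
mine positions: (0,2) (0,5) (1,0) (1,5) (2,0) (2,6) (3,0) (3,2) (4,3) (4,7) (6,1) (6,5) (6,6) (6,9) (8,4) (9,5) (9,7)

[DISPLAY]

■■■■■■■■■■      
■■■■■■■■■■      
■■■■■■■■■■      
■■■■■■■■■■      
■■■■■■■■■■      
■■■■■■■■■■      
■■■■■■■■■■      
■■■■■■■■■■      
■■■■■■■■■■      
■■■■■■■■■■      
                
                
                
                


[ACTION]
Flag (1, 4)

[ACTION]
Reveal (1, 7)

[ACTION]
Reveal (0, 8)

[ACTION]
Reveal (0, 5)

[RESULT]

■■✹■■✹2         
✹■■■⚑✹31        
✹■■■■■✹1        
✹■✹■■■■21       
■■■✹■■■✹1       
■■■■■■■■21      
■✹■■■✹✹■■✹      
■■■■■■■■■■      
■■■■✹■■■■■      
■■■■■✹■✹■■      
                
                
                
                


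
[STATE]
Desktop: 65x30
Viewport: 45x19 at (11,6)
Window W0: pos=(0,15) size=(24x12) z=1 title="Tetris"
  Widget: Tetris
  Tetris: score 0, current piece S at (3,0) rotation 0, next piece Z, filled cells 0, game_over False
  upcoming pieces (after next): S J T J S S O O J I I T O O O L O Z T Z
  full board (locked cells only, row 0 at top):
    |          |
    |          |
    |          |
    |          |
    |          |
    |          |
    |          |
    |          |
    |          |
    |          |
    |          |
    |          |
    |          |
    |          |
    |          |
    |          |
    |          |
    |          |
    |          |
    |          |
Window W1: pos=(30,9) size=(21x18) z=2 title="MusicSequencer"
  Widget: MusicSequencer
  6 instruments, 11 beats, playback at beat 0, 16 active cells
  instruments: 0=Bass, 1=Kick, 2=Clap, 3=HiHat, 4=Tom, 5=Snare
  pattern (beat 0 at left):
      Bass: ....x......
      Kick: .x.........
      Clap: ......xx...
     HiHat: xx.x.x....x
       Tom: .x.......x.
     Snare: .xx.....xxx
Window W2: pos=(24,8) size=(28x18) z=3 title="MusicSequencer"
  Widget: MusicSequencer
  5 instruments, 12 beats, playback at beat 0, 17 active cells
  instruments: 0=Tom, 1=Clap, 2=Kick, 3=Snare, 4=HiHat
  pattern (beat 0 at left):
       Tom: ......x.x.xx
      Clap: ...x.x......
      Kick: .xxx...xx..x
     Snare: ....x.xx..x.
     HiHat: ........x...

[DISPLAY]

                                             
                                             
             ┏━━━━━━━━━━━━━━━━━━━━━━━━━━┓    
             ┃ MusicSequencer           ┃    
             ┠──────────────────────────┨    
             ┃      ▼12345678901        ┃    
             ┃   Tom······█·█·██        ┃    
             ┃  Clap···█·█······        ┃    
             ┃  Kick·███···██··█        ┃    
━━━━━━━━━━━━┓┃ Snare····█·██··█·        ┃    
            ┃┃ HiHat········█···        ┃    
────────────┨┃                          ┃    
│Next:      ┃┃                          ┃    
│▓▓         ┃┃                          ┃    
│ ▓▓        ┃┃                          ┃    
│           ┃┃                          ┃    
│           ┃┃                          ┃    
│           ┃┃                          ┃    
│Score:     ┃┃                          ┃    


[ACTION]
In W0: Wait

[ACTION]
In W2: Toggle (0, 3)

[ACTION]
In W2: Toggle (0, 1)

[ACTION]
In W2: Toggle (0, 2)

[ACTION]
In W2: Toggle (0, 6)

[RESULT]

                                             
                                             
             ┏━━━━━━━━━━━━━━━━━━━━━━━━━━┓    
             ┃ MusicSequencer           ┃    
             ┠──────────────────────────┨    
             ┃      ▼12345678901        ┃    
             ┃   Tom·███····█·██        ┃    
             ┃  Clap···█·█······        ┃    
             ┃  Kick·███···██··█        ┃    
━━━━━━━━━━━━┓┃ Snare····█·██··█·        ┃    
            ┃┃ HiHat········█···        ┃    
────────────┨┃                          ┃    
│Next:      ┃┃                          ┃    
│▓▓         ┃┃                          ┃    
│ ▓▓        ┃┃                          ┃    
│           ┃┃                          ┃    
│           ┃┃                          ┃    
│           ┃┃                          ┃    
│Score:     ┃┃                          ┃    


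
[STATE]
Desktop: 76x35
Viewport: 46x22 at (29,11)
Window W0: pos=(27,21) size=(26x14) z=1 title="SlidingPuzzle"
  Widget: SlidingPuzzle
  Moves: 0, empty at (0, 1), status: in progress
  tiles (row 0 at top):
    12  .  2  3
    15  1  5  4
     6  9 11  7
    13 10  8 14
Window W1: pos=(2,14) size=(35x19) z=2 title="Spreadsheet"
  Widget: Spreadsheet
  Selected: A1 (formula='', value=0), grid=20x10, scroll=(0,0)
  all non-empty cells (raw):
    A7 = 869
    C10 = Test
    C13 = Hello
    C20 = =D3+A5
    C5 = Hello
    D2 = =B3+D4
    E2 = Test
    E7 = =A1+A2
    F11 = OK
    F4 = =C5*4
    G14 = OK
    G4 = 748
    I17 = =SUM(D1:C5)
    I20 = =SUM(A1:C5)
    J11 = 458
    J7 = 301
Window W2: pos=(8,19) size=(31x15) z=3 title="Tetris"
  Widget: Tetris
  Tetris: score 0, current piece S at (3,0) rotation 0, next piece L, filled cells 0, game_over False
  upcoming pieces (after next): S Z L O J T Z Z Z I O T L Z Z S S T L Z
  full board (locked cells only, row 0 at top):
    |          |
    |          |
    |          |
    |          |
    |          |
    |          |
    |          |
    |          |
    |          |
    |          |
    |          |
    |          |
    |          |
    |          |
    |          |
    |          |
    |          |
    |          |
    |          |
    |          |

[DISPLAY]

                                              
                                              
                                              
━━━━━━━┓                                      
       ┃                                      
───────┨                                      
       ┃                                      
     D ┃                                      
━━━━━━━━━┓                                    
         ┃                                    
─────────┨━━━━━━━━━━━━━┓                      
         ┃zle          ┃                      
         ┃─────────────┨                      
         ┃────┬────┐   ┃                      
         ┃  2 │  3 │   ┃                      
         ┃────┼────┤   ┃                      
         ┃  5 │  4 │   ┃                      
         ┃────┼────┤   ┃                      
         ┃ 11 │  7 │   ┃                      
         ┃────┼────┤   ┃                      
         ┃  8 │ 14 │   ┃                      
         ┃────┴────┘   ┃                      


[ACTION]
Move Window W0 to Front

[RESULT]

                                              
                                              
                                              
━━━━━━━┓                                      
       ┃                                      
───────┨                                      
       ┃                                      
     D ┃                                      
━━━━━━━━━┓                                    
         ┃                                    
━━━━━━━━━━━━━━━━━━━━━━━┓                      
SlidingPuzzle          ┃                      
───────────────────────┨                      
────┬────┬────┬────┐   ┃                      
 12 │    │  2 │  3 │   ┃                      
────┼────┼────┼────┤   ┃                      
 15 │  1 │  5 │  4 │   ┃                      
────┼────┼────┼────┤   ┃                      
  6 │  9 │ 11 │  7 │   ┃                      
────┼────┼────┼────┤   ┃                      
 13 │ 10 │  8 │ 14 │   ┃                      
────┴────┴────┴────┘   ┃                      


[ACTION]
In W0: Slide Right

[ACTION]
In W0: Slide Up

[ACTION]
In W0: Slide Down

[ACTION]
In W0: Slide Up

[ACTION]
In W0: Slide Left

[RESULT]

                                              
                                              
                                              
━━━━━━━┓                                      
       ┃                                      
───────┨                                      
       ┃                                      
     D ┃                                      
━━━━━━━━━┓                                    
         ┃                                    
━━━━━━━━━━━━━━━━━━━━━━━┓                      
SlidingPuzzle          ┃                      
───────────────────────┨                      
────┬────┬────┬────┐   ┃                      
 15 │ 12 │  2 │  3 │   ┃                      
────┼────┼────┼────┤   ┃                      
  1 │    │  5 │  4 │   ┃                      
────┼────┼────┼────┤   ┃                      
  6 │  9 │ 11 │  7 │   ┃                      
────┼────┼────┼────┤   ┃                      
 13 │ 10 │  8 │ 14 │   ┃                      
────┴────┴────┴────┘   ┃                      


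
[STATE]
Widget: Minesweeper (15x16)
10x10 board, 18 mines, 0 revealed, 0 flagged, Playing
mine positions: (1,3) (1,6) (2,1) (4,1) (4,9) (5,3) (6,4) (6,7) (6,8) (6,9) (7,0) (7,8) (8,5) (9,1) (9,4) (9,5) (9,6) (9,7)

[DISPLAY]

■■■■■■■■■■     
■■■■■■■■■■     
■■■■■■■■■■     
■■■■■■■■■■     
■■■■■■■■■■     
■■■■■■■■■■     
■■■■■■■■■■     
■■■■■■■■■■     
■■■■■■■■■■     
■■■■■■■■■■     
               
               
               
               
               
               


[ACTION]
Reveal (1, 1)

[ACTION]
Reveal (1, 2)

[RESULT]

■■■■■■■■■■     
■12■■■■■■■     
■■■■■■■■■■     
■■■■■■■■■■     
■■■■■■■■■■     
■■■■■■■■■■     
■■■■■■■■■■     
■■■■■■■■■■     
■■■■■■■■■■     
■■■■■■■■■■     
               
               
               
               
               
               


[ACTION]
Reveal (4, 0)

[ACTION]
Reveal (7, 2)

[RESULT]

■■■■■■■■■■     
■12■■■■■■■     
■■■■■■■■■■     
■■■■■■■■■■     
1■■■■■■■■■     
■■■■■■■■■■     
■112■■■■■■     
■1 1■■■■■■     
■211■■■■■■     
■■■■■■■■■■     
               
               
               
               
               
               


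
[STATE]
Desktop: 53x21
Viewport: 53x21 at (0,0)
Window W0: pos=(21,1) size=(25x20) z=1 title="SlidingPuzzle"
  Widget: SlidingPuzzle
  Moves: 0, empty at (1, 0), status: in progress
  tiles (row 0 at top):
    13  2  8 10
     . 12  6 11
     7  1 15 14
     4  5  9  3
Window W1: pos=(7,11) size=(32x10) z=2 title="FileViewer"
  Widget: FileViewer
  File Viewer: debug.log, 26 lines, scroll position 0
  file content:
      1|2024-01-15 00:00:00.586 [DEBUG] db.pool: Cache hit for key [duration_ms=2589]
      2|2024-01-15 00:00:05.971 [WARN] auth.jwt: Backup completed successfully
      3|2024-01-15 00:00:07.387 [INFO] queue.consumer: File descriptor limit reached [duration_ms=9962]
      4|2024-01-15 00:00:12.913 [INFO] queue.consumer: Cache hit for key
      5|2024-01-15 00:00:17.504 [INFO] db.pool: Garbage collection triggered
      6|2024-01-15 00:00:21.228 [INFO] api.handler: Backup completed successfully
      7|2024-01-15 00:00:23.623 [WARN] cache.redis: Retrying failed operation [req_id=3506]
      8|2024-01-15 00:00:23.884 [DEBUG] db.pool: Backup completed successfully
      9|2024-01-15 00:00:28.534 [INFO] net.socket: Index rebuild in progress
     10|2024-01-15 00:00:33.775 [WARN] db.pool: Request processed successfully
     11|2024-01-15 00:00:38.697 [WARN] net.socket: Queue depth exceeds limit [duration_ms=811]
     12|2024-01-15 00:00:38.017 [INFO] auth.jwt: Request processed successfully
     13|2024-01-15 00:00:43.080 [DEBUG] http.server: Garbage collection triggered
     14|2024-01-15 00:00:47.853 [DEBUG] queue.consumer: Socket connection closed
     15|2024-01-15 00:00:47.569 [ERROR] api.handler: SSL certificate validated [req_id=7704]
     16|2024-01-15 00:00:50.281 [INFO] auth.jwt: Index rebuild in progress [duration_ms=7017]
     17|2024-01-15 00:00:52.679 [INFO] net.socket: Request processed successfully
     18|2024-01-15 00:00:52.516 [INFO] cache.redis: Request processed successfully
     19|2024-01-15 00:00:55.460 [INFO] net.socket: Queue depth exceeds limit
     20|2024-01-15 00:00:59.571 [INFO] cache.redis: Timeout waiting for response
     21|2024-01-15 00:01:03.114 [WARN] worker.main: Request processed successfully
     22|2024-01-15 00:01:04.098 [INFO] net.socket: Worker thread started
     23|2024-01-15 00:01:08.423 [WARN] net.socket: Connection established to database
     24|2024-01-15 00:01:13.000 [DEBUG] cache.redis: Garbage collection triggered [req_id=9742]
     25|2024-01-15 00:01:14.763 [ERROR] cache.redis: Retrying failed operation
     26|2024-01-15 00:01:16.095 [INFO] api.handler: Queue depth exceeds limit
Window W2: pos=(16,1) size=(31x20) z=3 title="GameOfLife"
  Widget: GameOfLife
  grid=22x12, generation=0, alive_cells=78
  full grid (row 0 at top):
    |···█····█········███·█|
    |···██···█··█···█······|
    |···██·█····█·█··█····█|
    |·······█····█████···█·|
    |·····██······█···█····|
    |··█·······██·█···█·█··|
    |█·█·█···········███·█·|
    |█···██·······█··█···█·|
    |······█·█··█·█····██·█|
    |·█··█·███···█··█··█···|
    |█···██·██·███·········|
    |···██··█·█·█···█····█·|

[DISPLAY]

                                                     
                ┏━━━━━━━━━━━━━━━━━━━━━━━━━━━━━┓      
                ┃ GameOfLife                  ┃      
                ┠─────────────────────────────┨      
                ┃Gen: 0                       ┃      
                ┃···█····█········███·█       ┃      
                ┃···██···█··█···█······       ┃      
                ┃···██·█····█·█··█····█       ┃      
                ┃·······█····█████···█·       ┃      
                ┃·····██······█···█····       ┃      
                ┃··█·······██·█···█·█··       ┃      
       ┏━━━━━━━━┃█·█·█···········███·█·       ┃      
       ┃ FileVie┃█···██·······█··█···█·       ┃      
       ┠────────┃······█·█··█·█····██·█       ┃      
       ┃2024-01-┃·█··█·███···█··█··█···       ┃      
       ┃2024-01-┃█···██·██·███·········       ┃      
       ┃2024-01-┃···██··█·█·█···█····█·       ┃      
       ┃2024-01-┃                             ┃      
       ┃2024-01-┃                             ┃      
       ┃2024-01-┃                             ┃      
       ┗━━━━━━━━┗━━━━━━━━━━━━━━━━━━━━━━━━━━━━━┛      


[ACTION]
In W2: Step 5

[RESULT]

                                                     
                ┏━━━━━━━━━━━━━━━━━━━━━━━━━━━━━┓      
                ┃ GameOfLife                  ┃      
                ┠─────────────────────────────┨      
                ┃Gen: 5                       ┃      
                ┃···███············█···       ┃      
                ┃··█····█···········█··       ┃      
                ┃··██·█·█········██·█··       ┃      
                ┃·····███····█···███···       ┃      
                ┃···██·███·············       ┃      
                ┃·····█··█··██·····█·█·       ┃      
       ┏━━━━━━━━┃······███·····██·█·██·       ┃      
       ┃ FileVie┃··············██·····█       ┃      
       ┠────────┃················███···       ┃      
       ┃2024-01-┃······················       ┃      
       ┃2024-01-┃·····██████···········       ┃      
       ┃2024-01-┃·····██████···········       ┃      
       ┃2024-01-┃                             ┃      
       ┃2024-01-┃                             ┃      
       ┃2024-01-┃                             ┃      
       ┗━━━━━━━━┗━━━━━━━━━━━━━━━━━━━━━━━━━━━━━┛      


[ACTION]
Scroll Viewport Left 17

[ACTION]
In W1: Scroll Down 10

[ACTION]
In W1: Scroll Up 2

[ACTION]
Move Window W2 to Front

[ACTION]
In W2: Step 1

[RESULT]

                                                     
                ┏━━━━━━━━━━━━━━━━━━━━━━━━━━━━━┓      
                ┃ GameOfLife                  ┃      
                ┠─────────────────────────────┨      
                ┃Gen: 6                       ┃      
                ┃···██·················       ┃      
                ┃··█··█···········█·█··       ┃      
                ┃··████·██·······█··█··       ┃      
                ┃··█·············█·█···       ┃      
                ┃····█···█··██·····██··       ┃      
                ┃····██···█········█·█·       ┃      
       ┏━━━━━━━━┃······███····████·████       ┃      
       ┃ FileVie┃·······█······█····██·       ┃      
       ┠────────┃···············███····       ┃      
       ┃2024-01-┃······████·······█····       ┃      
       ┃2024-01-┃·····█····█···········       ┃      
       ┃2024-01-┃·····█····█···········       ┃      
       ┃2024-01-┃                             ┃      
       ┃2024-01-┃                             ┃      
       ┃2024-01-┃                             ┃      
       ┗━━━━━━━━┗━━━━━━━━━━━━━━━━━━━━━━━━━━━━━┛      


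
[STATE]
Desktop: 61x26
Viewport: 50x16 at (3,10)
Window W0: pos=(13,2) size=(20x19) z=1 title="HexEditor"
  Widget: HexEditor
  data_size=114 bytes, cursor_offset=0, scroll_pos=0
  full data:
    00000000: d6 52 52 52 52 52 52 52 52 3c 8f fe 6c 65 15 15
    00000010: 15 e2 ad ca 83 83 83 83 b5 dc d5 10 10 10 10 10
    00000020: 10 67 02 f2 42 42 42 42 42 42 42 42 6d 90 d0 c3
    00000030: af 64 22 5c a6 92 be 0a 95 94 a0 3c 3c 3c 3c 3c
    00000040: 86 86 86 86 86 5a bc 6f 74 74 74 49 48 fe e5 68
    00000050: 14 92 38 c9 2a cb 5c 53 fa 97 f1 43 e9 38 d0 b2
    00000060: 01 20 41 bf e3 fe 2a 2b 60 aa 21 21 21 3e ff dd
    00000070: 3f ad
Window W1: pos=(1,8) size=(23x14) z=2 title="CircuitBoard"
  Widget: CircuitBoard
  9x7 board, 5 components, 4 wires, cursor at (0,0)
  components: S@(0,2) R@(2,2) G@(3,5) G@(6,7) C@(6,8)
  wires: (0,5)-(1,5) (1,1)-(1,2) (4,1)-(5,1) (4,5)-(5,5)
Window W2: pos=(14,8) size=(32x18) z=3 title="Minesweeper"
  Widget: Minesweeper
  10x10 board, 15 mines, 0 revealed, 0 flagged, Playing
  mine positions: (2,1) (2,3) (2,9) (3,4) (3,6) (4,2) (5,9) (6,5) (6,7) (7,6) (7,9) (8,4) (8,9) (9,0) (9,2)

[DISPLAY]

───────────┠──────────────────────────────┨       
  0 1 2 3 4┃■■■■■■■■■■                    ┃       
  [.]      ┃■■■■■■■■■■                    ┃       
           ┃■■■■■■■■■■                    ┃       
       · ─ ┃■■■■■■■■■■                    ┃       
           ┃■■■■■■■■■■                    ┃       
           ┃■■■■■■■■■■                    ┃       
           ┃■■■■■■■■■■                    ┃       
           ┃■■■■■■■■■■                    ┃       
           ┃■■■■■■■■■■                    ┃       
       ·   ┃■■■■■■■■■■                    ┃       
━━━━━━━━━━━┃                              ┃       
           ┃                              ┃       
           ┃                              ┃       
           ┃                              ┃       
           ┗━━━━━━━━━━━━━━━━━━━━━━━━━━━━━━┛       


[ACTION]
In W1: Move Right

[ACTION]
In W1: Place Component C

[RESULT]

───────────┠──────────────────────────────┨       
  0 1 2 3 4┃■■■■■■■■■■                    ┃       
      [C]  ┃■■■■■■■■■■                    ┃       
           ┃■■■■■■■■■■                    ┃       
       · ─ ┃■■■■■■■■■■                    ┃       
           ┃■■■■■■■■■■                    ┃       
           ┃■■■■■■■■■■                    ┃       
           ┃■■■■■■■■■■                    ┃       
           ┃■■■■■■■■■■                    ┃       
           ┃■■■■■■■■■■                    ┃       
       ·   ┃■■■■■■■■■■                    ┃       
━━━━━━━━━━━┃                              ┃       
           ┃                              ┃       
           ┃                              ┃       
           ┃                              ┃       
           ┗━━━━━━━━━━━━━━━━━━━━━━━━━━━━━━┛       


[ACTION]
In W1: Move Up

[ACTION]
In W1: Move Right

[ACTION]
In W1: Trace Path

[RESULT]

───────────┠──────────────────────────────┨       
  0 1 2 3 4┃■■■■■■■■■■                    ┃       
       C  [┃■■■■■■■■■■                    ┃       
           ┃■■■■■■■■■■                    ┃       
       · ─ ┃■■■■■■■■■■                    ┃       
           ┃■■■■■■■■■■                    ┃       
           ┃■■■■■■■■■■                    ┃       
           ┃■■■■■■■■■■                    ┃       
           ┃■■■■■■■■■■                    ┃       
           ┃■■■■■■■■■■                    ┃       
       ·   ┃■■■■■■■■■■                    ┃       
━━━━━━━━━━━┃                              ┃       
           ┃                              ┃       
           ┃                              ┃       
           ┃                              ┃       
           ┗━━━━━━━━━━━━━━━━━━━━━━━━━━━━━━┛       


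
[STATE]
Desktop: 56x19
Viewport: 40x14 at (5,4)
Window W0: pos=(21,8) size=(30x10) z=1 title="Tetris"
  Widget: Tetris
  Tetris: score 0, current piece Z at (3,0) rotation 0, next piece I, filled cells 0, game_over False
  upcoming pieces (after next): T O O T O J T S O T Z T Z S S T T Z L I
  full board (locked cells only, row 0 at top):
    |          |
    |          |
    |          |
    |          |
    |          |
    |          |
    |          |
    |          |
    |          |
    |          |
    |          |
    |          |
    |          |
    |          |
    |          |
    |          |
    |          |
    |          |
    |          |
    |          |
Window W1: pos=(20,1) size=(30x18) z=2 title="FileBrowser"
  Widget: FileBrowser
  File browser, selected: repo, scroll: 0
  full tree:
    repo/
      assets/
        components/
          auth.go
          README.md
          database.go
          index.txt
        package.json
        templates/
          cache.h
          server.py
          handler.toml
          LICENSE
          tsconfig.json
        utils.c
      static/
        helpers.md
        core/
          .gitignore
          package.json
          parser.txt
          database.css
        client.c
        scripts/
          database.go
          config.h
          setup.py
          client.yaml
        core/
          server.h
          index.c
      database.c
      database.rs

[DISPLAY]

               ┃> [-] repo/             
               ┃    [+] assets/         
               ┃    [+] static/         
               ┃    database.c          
               ┃    database.rs         
               ┃                        
               ┃                        
               ┃                        
               ┃                        
               ┃                        
               ┃                        
               ┃                        
               ┃                        
               ┃                        


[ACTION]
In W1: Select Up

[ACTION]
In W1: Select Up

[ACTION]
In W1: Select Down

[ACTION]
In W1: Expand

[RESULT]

               ┃  [-] repo/             
               ┃  > [-] assets/         
               ┃      [+] components/   
               ┃      package.json      
               ┃      [+] templates/    
               ┃      utils.c           
               ┃    [+] static/         
               ┃    database.c          
               ┃    database.rs         
               ┃                        
               ┃                        
               ┃                        
               ┃                        
               ┃                        


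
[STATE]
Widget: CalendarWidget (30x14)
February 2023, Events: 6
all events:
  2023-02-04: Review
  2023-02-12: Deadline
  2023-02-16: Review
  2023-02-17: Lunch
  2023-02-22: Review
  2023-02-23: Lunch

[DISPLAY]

        February 2023         
Mo Tu We Th Fr Sa Su          
       1  2  3  4*  5         
 6  7  8  9 10 11 12*         
13 14 15 16* 17* 18 19        
20 21 22* 23* 24 25 26        
27 28                         
                              
                              
                              
                              
                              
                              
                              


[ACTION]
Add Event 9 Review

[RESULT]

        February 2023         
Mo Tu We Th Fr Sa Su          
       1  2  3  4*  5         
 6  7  8  9* 10 11 12*        
13 14 15 16* 17* 18 19        
20 21 22* 23* 24 25 26        
27 28                         
                              
                              
                              
                              
                              
                              
                              


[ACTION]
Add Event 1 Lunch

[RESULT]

        February 2023         
Mo Tu We Th Fr Sa Su          
       1*  2  3  4*  5        
 6  7  8  9* 10 11 12*        
13 14 15 16* 17* 18 19        
20 21 22* 23* 24 25 26        
27 28                         
                              
                              
                              
                              
                              
                              
                              


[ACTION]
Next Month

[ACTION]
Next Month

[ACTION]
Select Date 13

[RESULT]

          April 2023          
Mo Tu We Th Fr Sa Su          
                1  2          
 3  4  5  6  7  8  9          
10 11 12 [13] 14 15 16        
17 18 19 20 21 22 23          
24 25 26 27 28 29 30          
                              
                              
                              
                              
                              
                              
                              


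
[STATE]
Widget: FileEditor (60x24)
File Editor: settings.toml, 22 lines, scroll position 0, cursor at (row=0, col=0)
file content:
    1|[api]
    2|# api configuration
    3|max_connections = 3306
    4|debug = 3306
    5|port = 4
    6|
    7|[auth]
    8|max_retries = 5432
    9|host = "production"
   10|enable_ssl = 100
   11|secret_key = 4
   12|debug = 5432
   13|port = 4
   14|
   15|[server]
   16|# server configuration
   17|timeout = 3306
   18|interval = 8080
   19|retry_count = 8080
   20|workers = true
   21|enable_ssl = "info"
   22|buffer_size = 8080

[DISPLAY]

█api]                                                      ▲
# api configuration                                        █
max_connections = 3306                                     ░
debug = 3306                                               ░
port = 4                                                   ░
                                                           ░
[auth]                                                     ░
max_retries = 5432                                         ░
host = "production"                                        ░
enable_ssl = 100                                           ░
secret_key = 4                                             ░
debug = 5432                                               ░
port = 4                                                   ░
                                                           ░
[server]                                                   ░
# server configuration                                     ░
timeout = 3306                                             ░
interval = 8080                                            ░
retry_count = 8080                                         ░
workers = true                                             ░
enable_ssl = "info"                                        ░
buffer_size = 8080                                         ░
                                                           ░
                                                           ▼


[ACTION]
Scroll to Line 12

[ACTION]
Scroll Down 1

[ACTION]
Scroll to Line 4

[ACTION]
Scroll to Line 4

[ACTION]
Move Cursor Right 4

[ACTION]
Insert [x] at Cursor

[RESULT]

[apix█                                                     ▲
# api configuration                                        █
max_connections = 3306                                     ░
debug = 3306                                               ░
port = 4                                                   ░
                                                           ░
[auth]                                                     ░
max_retries = 5432                                         ░
host = "production"                                        ░
enable_ssl = 100                                           ░
secret_key = 4                                             ░
debug = 5432                                               ░
port = 4                                                   ░
                                                           ░
[server]                                                   ░
# server configuration                                     ░
timeout = 3306                                             ░
interval = 8080                                            ░
retry_count = 8080                                         ░
workers = true                                             ░
enable_ssl = "info"                                        ░
buffer_size = 8080                                         ░
                                                           ░
                                                           ▼


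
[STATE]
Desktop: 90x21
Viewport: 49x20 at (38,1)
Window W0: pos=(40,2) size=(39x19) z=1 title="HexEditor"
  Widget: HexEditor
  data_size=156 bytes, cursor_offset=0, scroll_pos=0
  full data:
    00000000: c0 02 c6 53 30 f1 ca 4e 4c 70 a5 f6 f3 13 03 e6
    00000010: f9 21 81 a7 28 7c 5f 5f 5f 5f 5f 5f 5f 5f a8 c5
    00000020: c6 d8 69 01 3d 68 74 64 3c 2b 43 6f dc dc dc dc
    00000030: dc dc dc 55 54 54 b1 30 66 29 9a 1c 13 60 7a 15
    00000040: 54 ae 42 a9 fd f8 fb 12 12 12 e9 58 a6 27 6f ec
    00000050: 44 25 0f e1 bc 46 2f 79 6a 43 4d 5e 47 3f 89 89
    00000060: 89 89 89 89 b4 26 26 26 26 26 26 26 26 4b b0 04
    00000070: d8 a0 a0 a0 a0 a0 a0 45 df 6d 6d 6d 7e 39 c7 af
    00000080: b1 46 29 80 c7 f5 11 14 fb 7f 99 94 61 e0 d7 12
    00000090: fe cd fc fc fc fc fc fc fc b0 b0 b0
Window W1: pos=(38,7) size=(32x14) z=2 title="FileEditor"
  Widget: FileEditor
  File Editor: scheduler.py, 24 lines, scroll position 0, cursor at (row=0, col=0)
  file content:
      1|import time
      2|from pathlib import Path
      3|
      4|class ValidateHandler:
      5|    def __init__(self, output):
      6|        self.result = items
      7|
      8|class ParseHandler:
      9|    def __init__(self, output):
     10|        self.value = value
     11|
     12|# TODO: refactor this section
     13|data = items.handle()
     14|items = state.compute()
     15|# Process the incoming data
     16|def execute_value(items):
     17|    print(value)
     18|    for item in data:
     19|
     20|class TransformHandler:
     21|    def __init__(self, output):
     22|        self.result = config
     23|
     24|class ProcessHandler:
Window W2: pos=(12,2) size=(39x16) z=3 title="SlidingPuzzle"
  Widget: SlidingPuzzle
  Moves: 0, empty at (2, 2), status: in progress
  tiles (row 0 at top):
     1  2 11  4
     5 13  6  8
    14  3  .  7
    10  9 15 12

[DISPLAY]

                                                 
━━━━━━━━━━━━┓━━━━━━━━━━━━━━━━━━━━━━━━━━━┓        
            ┃                           ┃        
────────────┨───────────────────────────┨        
            ┃C0 02 c6 53 30 f1 ca 4e  4c┃        
            ┃f9 21 81 a7 28 7c 5f 5f  5f┃        
            ┃━━━━━━━━━━━━━━━━━━┓4 64  3c┃        
            ┃                  ┃1 30  66┃        
            ┃──────────────────┨b 12  12┃        
            ┃                 ▲┃f 79  6a┃        
            ┃ import Path     █┃6 26  26┃        
            ┃                 ░┃0 45  df┃        
            ┃teHandler:       ░┃1 14  fb┃        
            ┃it__(self, output░┃c fc  fc┃        
            ┃.result = items  ░┃        ┃        
            ┃                 ░┃        ┃        
━━━━━━━━━━━━┛andler:          ░┃        ┃        
┃    def __init__(self, output░┃        ┃        
┃        self.value = value   ▼┃        ┃        
┗━━━━━━━━━━━━━━━━━━━━━━━━━━━━━━┛━━━━━━━━┛        


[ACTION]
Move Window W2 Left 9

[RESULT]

                                                 
━━━┓━━━━━━━━━━━━━━━━━━━━━━━━━━━━━━━━━━━━┓        
   ┃HexEditor                           ┃        
───┨────────────────────────────────────┨        
   ┃0000000  C0 02 c6 53 30 f1 ca 4e  4c┃        
   ┃0000010  f9 21 81 a7 28 7c 5f 5f  5f┃        
   ┃━━━━━━━━━━━━━━━━━━━━━━━━━━━┓4 64  3c┃        
   ┃leEditor                   ┃1 30  66┃        
   ┃───────────────────────────┨b 12  12┃        
   ┃ort time                  ▲┃f 79  6a┃        
   ┃m pathlib import Path     █┃6 26  26┃        
   ┃                          ░┃0 45  df┃        
   ┃ss ValidateHandler:       ░┃1 14  fb┃        
   ┃ def __init__(self, output░┃c fc  fc┃        
   ┃     self.result = items  ░┃        ┃        
   ┃                          ░┃        ┃        
━━━┛ss ParseHandler:          ░┃        ┃        
┃    def __init__(self, output░┃        ┃        
┃        self.value = value   ▼┃        ┃        
┗━━━━━━━━━━━━━━━━━━━━━━━━━━━━━━┛━━━━━━━━┛        


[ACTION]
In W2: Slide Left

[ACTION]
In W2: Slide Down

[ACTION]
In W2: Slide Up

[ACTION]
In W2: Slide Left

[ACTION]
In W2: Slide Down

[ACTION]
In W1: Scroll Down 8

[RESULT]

                                                 
━━━┓━━━━━━━━━━━━━━━━━━━━━━━━━━━━━━━━━━━━┓        
   ┃HexEditor                           ┃        
───┨────────────────────────────────────┨        
   ┃0000000  C0 02 c6 53 30 f1 ca 4e  4c┃        
   ┃0000010  f9 21 81 a7 28 7c 5f 5f  5f┃        
   ┃━━━━━━━━━━━━━━━━━━━━━━━━━━━┓4 64  3c┃        
   ┃leEditor                   ┃1 30  66┃        
   ┃───────────────────────────┨b 12  12┃        
   ┃ def __init__(self, output▲┃f 79  6a┃        
   ┃     self.value = value   ░┃6 26  26┃        
   ┃                          ░┃0 45  df┃        
   ┃ODO: refactor this section░┃1 14  fb┃        
   ┃a = items.handle()        ░┃c fc  fc┃        
   ┃ms = state.compute()      █┃        ┃        
   ┃rocess the incoming data  ░┃        ┃        
━━━┛ execute_value(items):    ░┃        ┃        
┃    print(value)             ░┃        ┃        
┃    for item in data:        ▼┃        ┃        
┗━━━━━━━━━━━━━━━━━━━━━━━━━━━━━━┛━━━━━━━━┛        
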